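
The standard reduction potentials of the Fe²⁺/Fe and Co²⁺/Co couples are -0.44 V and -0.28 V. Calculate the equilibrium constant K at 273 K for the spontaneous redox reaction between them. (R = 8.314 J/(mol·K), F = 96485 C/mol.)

E°_cell = -0.28 − (-0.44) = 0.16 V, with n = 2 electrons transferred.
At equilibrium E = 0, so the Nernst equation gives ln K = nFE°/RT = (2)(96485)(0.16)/((8.314)(273)) = 13.60.
K = e^13.60 = 8.1 × 10^5.

8.1 × 10^5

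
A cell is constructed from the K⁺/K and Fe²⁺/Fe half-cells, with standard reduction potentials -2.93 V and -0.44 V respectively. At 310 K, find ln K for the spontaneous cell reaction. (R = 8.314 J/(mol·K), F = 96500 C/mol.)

E°_cell = -0.44 − (-2.93) = 2.49 V, with n = 2 electrons transferred.
At equilibrium E = 0, so the Nernst equation gives ln K = nFE°/RT = (2)(96500)(2.49)/((8.314)(310)) = 186.46.

ln K = 186.5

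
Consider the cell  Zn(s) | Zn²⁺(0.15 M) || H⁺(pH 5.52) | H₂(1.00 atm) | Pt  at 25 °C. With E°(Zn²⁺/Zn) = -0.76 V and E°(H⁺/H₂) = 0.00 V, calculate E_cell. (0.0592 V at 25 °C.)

The hydrogen couple is the cathode, so E°_cell = 0.76 V; n = 2.
[H⁺] = 10^(−5.52) = 3 × 10^-6 M, and Q = [Zn²⁺]·P(H₂) / [H⁺]^2 = 1.64 × 10^10.
E = E° − (0.0592/2) log Q = 0.76 − (0.0592/2)(10.216) = 0.458 V.

0.46 V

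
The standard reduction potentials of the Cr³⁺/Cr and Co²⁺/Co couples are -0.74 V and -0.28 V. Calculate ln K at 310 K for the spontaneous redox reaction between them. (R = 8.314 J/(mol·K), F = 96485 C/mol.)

ln K = 103.3

E°_cell = -0.28 − (-0.74) = 0.46 V, with n = 6 electrons transferred.
At equilibrium E = 0, so the Nernst equation gives ln K = nFE°/RT = (6)(96485)(0.46)/((8.314)(310)) = 103.32.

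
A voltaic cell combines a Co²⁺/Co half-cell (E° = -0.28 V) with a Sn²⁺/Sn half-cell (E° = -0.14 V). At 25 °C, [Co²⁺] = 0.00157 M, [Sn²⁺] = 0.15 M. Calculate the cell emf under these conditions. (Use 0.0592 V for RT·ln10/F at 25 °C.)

The Sn²⁺/Sn couple has the higher reduction potential and acts as the cathode, so E°_cell = -0.14 − (-0.28) = 0.14 V.
Balancing electrons gives n = 2; the reaction quotient is Q = [Co²⁺]/[Sn²⁺] = 0.0105.
At 25 °C, E = E° − (0.0592/n) log Q = 0.14 − (0.0592/2)(-1.980) = 0.140 + 0.059 = 0.199 V.

0.199 V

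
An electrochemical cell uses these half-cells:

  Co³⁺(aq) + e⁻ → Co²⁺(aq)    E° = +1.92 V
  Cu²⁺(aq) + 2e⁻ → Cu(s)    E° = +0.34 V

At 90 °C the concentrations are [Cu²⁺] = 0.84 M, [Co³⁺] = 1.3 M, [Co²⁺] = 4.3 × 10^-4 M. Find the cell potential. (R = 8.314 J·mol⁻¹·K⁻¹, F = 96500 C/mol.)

The Co³⁺/Co²⁺ couple has the higher reduction potential and acts as the cathode, so E°_cell = +1.92 − (+0.34) = 1.58 V.
Balancing electrons gives n = 2; the reaction quotient is Q = [Cu²⁺]·[Co²⁺]^2/[Co³⁺]^2 = 9.19 × 10^-8.
E = E° − (RT/nF) ln Q = 1.58 − (8.314×363)/(2×96500) × (-16.203) = 1.580 + 0.253 = 1.833 V.

1.83 V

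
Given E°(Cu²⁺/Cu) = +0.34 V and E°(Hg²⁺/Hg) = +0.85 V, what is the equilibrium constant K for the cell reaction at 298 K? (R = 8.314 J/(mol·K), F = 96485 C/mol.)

1.8 × 10^17

E°_cell = +0.85 − (+0.34) = 0.51 V, with n = 2 electrons transferred.
At equilibrium E = 0, so the Nernst equation gives ln K = nFE°/RT = (2)(96485)(0.51)/((8.314)(298)) = 39.72.
K = e^39.72 = 1.8 × 10^17.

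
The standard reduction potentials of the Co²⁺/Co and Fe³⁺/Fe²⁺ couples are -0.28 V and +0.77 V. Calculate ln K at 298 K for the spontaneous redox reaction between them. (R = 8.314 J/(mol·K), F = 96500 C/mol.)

ln K = 81.8

E°_cell = +0.77 − (-0.28) = 1.05 V, with n = 2 electrons transferred.
At equilibrium E = 0, so the Nernst equation gives ln K = nFE°/RT = (2)(96500)(1.05)/((8.314)(298)) = 81.79.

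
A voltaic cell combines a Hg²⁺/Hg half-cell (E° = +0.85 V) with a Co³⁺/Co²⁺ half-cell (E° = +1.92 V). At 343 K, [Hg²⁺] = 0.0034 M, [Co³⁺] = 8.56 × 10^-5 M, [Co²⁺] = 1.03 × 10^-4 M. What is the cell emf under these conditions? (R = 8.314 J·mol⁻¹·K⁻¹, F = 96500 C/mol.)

1.15 V

The Co³⁺/Co²⁺ couple has the higher reduction potential and acts as the cathode, so E°_cell = +1.92 − (+0.85) = 1.07 V.
Balancing electrons gives n = 2; the reaction quotient is Q = [Hg²⁺]·[Co²⁺]^2/[Co³⁺]^2 = 0.00492.
E = E° − (RT/nF) ln Q = 1.07 − (8.314×343)/(2×96500) × (-5.314) = 1.070 + 0.079 = 1.149 V.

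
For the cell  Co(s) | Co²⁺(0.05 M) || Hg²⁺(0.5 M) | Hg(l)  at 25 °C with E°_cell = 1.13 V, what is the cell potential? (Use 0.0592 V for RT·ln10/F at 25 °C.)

Balancing electrons gives n = 2; the reaction quotient is Q = [Co²⁺]/[Hg²⁺] = 0.100.
At 25 °C, E = E° − (0.0592/n) log Q = 1.13 − (0.0592/2)(-1.000) = 1.130 + 0.030 = 1.160 V.

1.16 V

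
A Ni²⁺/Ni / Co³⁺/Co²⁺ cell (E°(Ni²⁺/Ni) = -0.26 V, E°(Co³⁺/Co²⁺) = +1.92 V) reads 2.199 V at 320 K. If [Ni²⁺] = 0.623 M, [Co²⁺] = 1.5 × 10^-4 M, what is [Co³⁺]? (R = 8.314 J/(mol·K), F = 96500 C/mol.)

2.4 × 10^-4 M

From the Nernst equation, ln Q = nF(E° − E)/RT = 2×96500×(2.18 − 2.199)/(8.314×320) = -1.378, so Q = 0.252.
With Q = [Ni²⁺]·[Co²⁺]^2/[Co³⁺]^2 and the known concentrations, [Co³⁺]^2 in the denominator gives [Co³⁺] = 2.4 × 10^-4 M.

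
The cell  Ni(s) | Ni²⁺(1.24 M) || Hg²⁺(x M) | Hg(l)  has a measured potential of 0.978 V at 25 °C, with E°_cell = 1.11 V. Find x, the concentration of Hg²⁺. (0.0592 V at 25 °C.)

4.3 × 10^-5 M

From the Nernst equation, log Q = n(E° − E)/0.0592 = 2(1.11 − 0.978)/0.0592 = 4.459, so Q = 2.88 × 10^4.
With Q = [Ni²⁺]/[Hg²⁺] and the known concentrations, [Hg²⁺] in the denominator gives [Hg²⁺] = 4.3 × 10^-5 M.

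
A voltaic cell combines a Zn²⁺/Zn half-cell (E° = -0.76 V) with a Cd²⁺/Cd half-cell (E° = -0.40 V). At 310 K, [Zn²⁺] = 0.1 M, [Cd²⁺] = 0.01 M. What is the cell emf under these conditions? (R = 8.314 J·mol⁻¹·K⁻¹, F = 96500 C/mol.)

0.329 V

The Cd²⁺/Cd couple has the higher reduction potential and acts as the cathode, so E°_cell = -0.40 − (-0.76) = 0.36 V.
Balancing electrons gives n = 2; the reaction quotient is Q = [Zn²⁺]/[Cd²⁺] = 10.0.
E = E° − (RT/nF) ln Q = 0.36 − (8.314×310)/(2×96500) × (2.303) = 0.360 − 0.031 = 0.329 V.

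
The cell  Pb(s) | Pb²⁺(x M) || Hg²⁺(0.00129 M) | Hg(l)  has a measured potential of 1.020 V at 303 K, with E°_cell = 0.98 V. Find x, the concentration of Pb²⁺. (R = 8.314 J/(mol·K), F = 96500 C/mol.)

From the Nernst equation, ln Q = nF(E° − E)/RT = 2×96500×(0.98 − 1.020)/(8.314×303) = -3.065, so Q = 0.0467.
With Q = [Pb²⁺]/[Hg²⁺] and the known concentrations, [Pb²⁺] in the numerator gives [Pb²⁺] = 6 × 10^-5 M.

6 × 10^-5 M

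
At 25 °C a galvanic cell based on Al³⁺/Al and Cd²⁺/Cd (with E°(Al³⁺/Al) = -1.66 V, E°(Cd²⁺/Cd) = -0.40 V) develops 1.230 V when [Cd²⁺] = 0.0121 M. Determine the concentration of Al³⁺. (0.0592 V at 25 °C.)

0.044 M

From the Nernst equation, log Q = n(E° − E)/0.0592 = 6(1.26 − 1.230)/0.0592 = 3.041, so Q = 1100.
With Q = [Al³⁺]^2/[Cd²⁺]^3 and the known concentrations, [Al³⁺]^2 in the numerator gives [Al³⁺] = 0.044 M.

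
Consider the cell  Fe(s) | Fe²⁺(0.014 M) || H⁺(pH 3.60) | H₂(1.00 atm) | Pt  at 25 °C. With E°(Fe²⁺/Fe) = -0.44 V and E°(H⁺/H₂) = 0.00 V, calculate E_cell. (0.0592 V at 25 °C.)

The hydrogen couple is the cathode, so E°_cell = 0.44 V; n = 2.
[H⁺] = 10^(−3.60) = 2.5 × 10^-4 M, and Q = [Fe²⁺]·P(H₂) / [H⁺]^2 = 2.22 × 10^5.
E = E° − (0.0592/2) log Q = 0.44 − (0.0592/2)(5.346) = 0.282 V.

0.28 V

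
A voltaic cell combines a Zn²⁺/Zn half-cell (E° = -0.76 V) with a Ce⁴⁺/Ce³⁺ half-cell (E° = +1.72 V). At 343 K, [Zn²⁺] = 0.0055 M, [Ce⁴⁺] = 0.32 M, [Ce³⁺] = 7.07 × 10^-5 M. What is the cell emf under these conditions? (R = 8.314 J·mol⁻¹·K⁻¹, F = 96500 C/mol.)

The Ce⁴⁺/Ce³⁺ couple has the higher reduction potential and acts as the cathode, so E°_cell = +1.72 − (-0.76) = 2.48 V.
Balancing electrons gives n = 2; the reaction quotient is Q = [Zn²⁺]·[Ce³⁺]^2/[Ce⁴⁺]^2 = 2.68 × 10^-10.
E = E° − (RT/nF) ln Q = 2.48 − (8.314×343)/(2×96500) × (-22.038) = 2.480 + 0.326 = 2.806 V.

2.81 V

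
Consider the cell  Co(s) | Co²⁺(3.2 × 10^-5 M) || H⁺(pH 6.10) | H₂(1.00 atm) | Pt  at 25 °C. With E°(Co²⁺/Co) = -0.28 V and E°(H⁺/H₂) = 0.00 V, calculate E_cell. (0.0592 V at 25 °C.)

0.052 V

The hydrogen couple is the cathode, so E°_cell = 0.28 V; n = 2.
[H⁺] = 10^(−6.10) = 7.9 × 10^-7 M, and Q = [Co²⁺]·P(H₂) / [H⁺]^2 = 5.07 × 10^7.
E = E° − (0.0592/2) log Q = 0.28 − (0.0592/2)(7.705) = 0.052 V.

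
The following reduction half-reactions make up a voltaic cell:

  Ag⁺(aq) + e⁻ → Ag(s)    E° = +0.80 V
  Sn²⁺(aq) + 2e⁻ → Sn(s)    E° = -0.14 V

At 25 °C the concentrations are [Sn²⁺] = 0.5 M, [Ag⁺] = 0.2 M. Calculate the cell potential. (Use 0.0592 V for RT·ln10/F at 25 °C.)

The Ag⁺/Ag couple has the higher reduction potential and acts as the cathode, so E°_cell = +0.80 − (-0.14) = 0.94 V.
Balancing electrons gives n = 2; the reaction quotient is Q = [Sn²⁺]/[Ag⁺]^2 = 12.5.
At 25 °C, E = E° − (0.0592/n) log Q = 0.94 − (0.0592/2)(1.097) = 0.940 − 0.032 = 0.908 V.

0.908 V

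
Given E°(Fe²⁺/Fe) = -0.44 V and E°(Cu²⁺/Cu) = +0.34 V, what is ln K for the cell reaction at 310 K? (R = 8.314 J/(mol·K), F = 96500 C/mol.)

E°_cell = +0.34 − (-0.44) = 0.78 V, with n = 2 electrons transferred.
At equilibrium E = 0, so the Nernst equation gives ln K = nFE°/RT = (2)(96500)(0.78)/((8.314)(310)) = 58.41.

ln K = 58.4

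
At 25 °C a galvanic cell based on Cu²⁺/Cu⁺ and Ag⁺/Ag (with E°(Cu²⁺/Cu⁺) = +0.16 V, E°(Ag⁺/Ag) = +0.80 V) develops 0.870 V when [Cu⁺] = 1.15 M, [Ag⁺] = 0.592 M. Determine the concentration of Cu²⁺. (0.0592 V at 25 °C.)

8.9 × 10^-5 M

From the Nernst equation, log Q = n(E° − E)/0.0592 = 1(0.64 − 0.870)/0.0592 = -3.885, so Q = 1.3 × 10^-4.
With Q = [Cu²⁺]/([Cu⁺]·[Ag⁺]) and the known concentrations, [Cu²⁺] in the numerator gives [Cu²⁺] = 8.9 × 10^-5 M.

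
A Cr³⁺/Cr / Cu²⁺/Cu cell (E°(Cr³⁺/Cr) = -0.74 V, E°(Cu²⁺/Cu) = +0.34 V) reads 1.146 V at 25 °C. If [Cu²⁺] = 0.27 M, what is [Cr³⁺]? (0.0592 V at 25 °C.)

From the Nernst equation, log Q = n(E° − E)/0.0592 = 6(1.08 − 1.146)/0.0592 = -6.689, so Q = 2.05 × 10^-7.
With Q = [Cr³⁺]^2/[Cu²⁺]^3 and the known concentrations, [Cr³⁺]^2 in the numerator gives [Cr³⁺] = 6.3 × 10^-5 M.

6.3 × 10^-5 M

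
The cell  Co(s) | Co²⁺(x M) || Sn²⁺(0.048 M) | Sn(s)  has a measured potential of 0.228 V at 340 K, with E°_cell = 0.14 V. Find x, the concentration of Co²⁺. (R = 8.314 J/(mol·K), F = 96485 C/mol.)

1.2 × 10^-4 M

From the Nernst equation, ln Q = nF(E° − E)/RT = 2×96485×(0.14 − 0.228)/(8.314×340) = -6.007, so Q = 0.00246.
With Q = [Co²⁺]/[Sn²⁺] and the known concentrations, [Co²⁺] in the numerator gives [Co²⁺] = 1.2 × 10^-4 M.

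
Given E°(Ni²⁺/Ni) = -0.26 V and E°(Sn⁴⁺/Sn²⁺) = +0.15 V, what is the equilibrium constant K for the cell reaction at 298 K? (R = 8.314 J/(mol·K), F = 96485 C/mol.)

E°_cell = +0.15 − (-0.26) = 0.41 V, with n = 2 electrons transferred.
At equilibrium E = 0, so the Nernst equation gives ln K = nFE°/RT = (2)(96485)(0.41)/((8.314)(298)) = 31.93.
K = e^31.93 = 7.4 × 10^13.

7.4 × 10^13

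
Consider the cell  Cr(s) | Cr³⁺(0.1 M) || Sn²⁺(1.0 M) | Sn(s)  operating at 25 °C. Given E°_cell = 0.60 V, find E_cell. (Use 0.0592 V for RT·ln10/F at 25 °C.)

Balancing electrons gives n = 6; the reaction quotient is Q = [Cr³⁺]^2/[Sn²⁺]^3 = 0.0100.
At 25 °C, E = E° − (0.0592/n) log Q = 0.60 − (0.0592/6)(-2.000) = 0.600 + 0.020 = 0.620 V.

0.620 V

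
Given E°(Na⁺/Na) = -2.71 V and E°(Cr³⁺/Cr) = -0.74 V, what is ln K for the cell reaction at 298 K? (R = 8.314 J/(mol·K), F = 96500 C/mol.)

E°_cell = -0.74 − (-2.71) = 1.97 V, with n = 3 electrons transferred.
At equilibrium E = 0, so the Nernst equation gives ln K = nFE°/RT = (3)(96500)(1.97)/((8.314)(298)) = 230.19.

ln K = 230.2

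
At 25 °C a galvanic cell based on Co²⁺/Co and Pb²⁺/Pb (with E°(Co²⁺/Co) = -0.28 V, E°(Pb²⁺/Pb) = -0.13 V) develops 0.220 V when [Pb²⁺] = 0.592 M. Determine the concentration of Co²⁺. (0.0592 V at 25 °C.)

0.0026 M

From the Nernst equation, log Q = n(E° − E)/0.0592 = 2(0.15 − 0.220)/0.0592 = -2.365, so Q = 0.00432.
With Q = [Co²⁺]/[Pb²⁺] and the known concentrations, [Co²⁺] in the numerator gives [Co²⁺] = 0.0026 M.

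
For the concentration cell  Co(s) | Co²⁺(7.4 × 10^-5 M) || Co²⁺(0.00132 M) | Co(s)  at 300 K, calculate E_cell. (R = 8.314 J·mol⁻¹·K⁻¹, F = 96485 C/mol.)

0.037 V

Both half-cells are Co²⁺/Co, so E°_cell = 0. The concentrated side is the cathode; the cell reaction moves Co²⁺ from high to low concentration with n = 2.
Q = [Co²⁺]_dilute/[Co²⁺]_conc = 7.4 × 10^-5/0.00132 = 0.0561.
E = 0 − (RT/nF) ln Q = −((8.314×300)/(2×96485))(-2.881) = 0.0372 V.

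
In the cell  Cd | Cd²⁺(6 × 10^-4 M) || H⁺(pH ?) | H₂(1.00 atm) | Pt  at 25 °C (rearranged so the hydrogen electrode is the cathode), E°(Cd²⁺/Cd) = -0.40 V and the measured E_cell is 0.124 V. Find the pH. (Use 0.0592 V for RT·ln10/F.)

pH = 6.27

E°_cell = 0.40 V and n = 2.
log Q = n(E° − E)/0.0592 = 2×(0.40 − 0.124)/0.0592 = 9.324.
With Q = [Cd²⁺]·P(H₂) / [H⁺]^2, solving for [H⁺] gives log[H⁺] = -6.273, so pH = 6.27.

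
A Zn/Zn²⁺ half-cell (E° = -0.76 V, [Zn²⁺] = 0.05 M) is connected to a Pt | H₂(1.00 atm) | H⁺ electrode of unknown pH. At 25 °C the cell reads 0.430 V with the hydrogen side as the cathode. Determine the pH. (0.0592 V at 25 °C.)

E°_cell = 0.76 V and n = 2.
log Q = n(E° − E)/0.0592 = 2×(0.76 − 0.430)/0.0592 = 11.149.
With Q = [Zn²⁺]·P(H₂) / [H⁺]^2, solving for [H⁺] gives log[H⁺] = -6.225, so pH = 6.22.

pH = 6.22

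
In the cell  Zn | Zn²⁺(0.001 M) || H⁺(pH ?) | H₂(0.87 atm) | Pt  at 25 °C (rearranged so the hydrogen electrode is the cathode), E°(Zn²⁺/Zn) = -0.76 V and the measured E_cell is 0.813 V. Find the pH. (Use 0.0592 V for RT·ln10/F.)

pH = 0.63

E°_cell = 0.76 V and n = 2.
log Q = n(E° − E)/0.0592 = 2×(0.76 − 0.813)/0.0592 = -1.791.
With Q = [Zn²⁺]·P(H₂) / [H⁺]^2, solving for [H⁺] gives log[H⁺] = -0.635, so pH = 0.63.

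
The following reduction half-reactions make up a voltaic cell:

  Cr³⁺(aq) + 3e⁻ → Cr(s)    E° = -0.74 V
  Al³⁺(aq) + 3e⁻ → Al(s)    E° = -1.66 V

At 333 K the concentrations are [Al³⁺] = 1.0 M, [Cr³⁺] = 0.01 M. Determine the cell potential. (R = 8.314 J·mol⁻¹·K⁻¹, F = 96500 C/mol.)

The Cr³⁺/Cr couple has the higher reduction potential and acts as the cathode, so E°_cell = -0.74 − (-1.66) = 0.92 V.
Balancing electrons gives n = 3; the reaction quotient is Q = [Al³⁺]/[Cr³⁺] = 100.
E = E° − (RT/nF) ln Q = 0.92 − (8.314×333)/(3×96500) × (4.605) = 0.920 − 0.044 = 0.876 V.

0.876 V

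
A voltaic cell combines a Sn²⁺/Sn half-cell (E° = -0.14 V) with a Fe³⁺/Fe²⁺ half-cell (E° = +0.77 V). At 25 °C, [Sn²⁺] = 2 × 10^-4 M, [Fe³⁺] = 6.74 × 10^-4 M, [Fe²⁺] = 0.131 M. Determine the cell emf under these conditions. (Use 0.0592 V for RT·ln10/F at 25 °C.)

The Fe³⁺/Fe²⁺ couple has the higher reduction potential and acts as the cathode, so E°_cell = +0.77 − (-0.14) = 0.91 V.
Balancing electrons gives n = 2; the reaction quotient is Q = [Sn²⁺]·[Fe²⁺]^2/[Fe³⁺]^2 = 7.56.
At 25 °C, E = E° − (0.0592/n) log Q = 0.91 − (0.0592/2)(0.878) = 0.910 − 0.026 = 0.884 V.

0.884 V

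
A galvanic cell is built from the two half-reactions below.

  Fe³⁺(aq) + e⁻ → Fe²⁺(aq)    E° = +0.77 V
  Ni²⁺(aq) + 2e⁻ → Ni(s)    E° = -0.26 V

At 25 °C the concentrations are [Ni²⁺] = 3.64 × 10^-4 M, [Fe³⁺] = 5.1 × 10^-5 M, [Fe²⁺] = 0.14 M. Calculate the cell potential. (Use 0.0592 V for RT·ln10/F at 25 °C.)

The Fe³⁺/Fe²⁺ couple has the higher reduction potential and acts as the cathode, so E°_cell = +0.77 − (-0.26) = 1.03 V.
Balancing electrons gives n = 2; the reaction quotient is Q = [Ni²⁺]·[Fe²⁺]^2/[Fe³⁺]^2 = 2740.
At 25 °C, E = E° − (0.0592/n) log Q = 1.03 − (0.0592/2)(3.438) = 1.030 − 0.102 = 0.928 V.

0.928 V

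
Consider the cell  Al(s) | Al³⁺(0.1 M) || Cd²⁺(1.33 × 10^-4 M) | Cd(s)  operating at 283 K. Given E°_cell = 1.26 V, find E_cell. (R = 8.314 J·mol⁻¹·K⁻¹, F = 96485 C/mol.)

Balancing electrons gives n = 6; the reaction quotient is Q = [Al³⁺]^2/[Cd²⁺]^3 = 4.25 × 10^9.
E = E° − (RT/nF) ln Q = 1.26 − (8.314×283)/(6×96485) × (22.170) = 1.260 − 0.090 = 1.170 V.

1.17 V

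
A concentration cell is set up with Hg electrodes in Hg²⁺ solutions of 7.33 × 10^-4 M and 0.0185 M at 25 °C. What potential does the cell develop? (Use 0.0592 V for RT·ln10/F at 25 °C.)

Both half-cells are Hg²⁺/Hg, so E°_cell = 0. The concentrated side is the cathode; the cell reaction moves Hg²⁺ from high to low concentration with n = 2.
Q = [Hg²⁺]_dilute/[Hg²⁺]_conc = 7.33 × 10^-4/0.0185 = 0.0396.
E = 0 − (0.0592/2) log Q = −(0.0592/2)(-1.402) = 0.0415 V.

0.041 V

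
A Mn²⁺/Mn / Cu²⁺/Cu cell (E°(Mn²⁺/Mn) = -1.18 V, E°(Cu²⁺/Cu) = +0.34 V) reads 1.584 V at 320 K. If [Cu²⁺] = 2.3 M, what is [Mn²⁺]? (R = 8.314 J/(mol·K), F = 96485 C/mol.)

From the Nernst equation, ln Q = nF(E° − E)/RT = 2×96485×(1.52 − 1.584)/(8.314×320) = -4.642, so Q = 0.00964.
With Q = [Mn²⁺]/[Cu²⁺] and the known concentrations, [Mn²⁺] in the numerator gives [Mn²⁺] = 0.022 M.

0.022 M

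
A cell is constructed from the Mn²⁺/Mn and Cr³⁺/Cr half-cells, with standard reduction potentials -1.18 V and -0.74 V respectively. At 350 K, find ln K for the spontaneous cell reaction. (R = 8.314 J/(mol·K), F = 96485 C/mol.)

E°_cell = -0.74 − (-1.18) = 0.44 V, with n = 6 electrons transferred.
At equilibrium E = 0, so the Nernst equation gives ln K = nFE°/RT = (6)(96485)(0.44)/((8.314)(350)) = 87.54.

ln K = 87.5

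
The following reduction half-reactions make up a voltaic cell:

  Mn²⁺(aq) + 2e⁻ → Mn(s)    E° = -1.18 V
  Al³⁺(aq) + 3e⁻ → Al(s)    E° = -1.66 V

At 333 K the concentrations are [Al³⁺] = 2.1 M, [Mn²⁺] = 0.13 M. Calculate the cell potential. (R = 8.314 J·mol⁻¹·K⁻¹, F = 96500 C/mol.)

The Mn²⁺/Mn couple has the higher reduction potential and acts as the cathode, so E°_cell = -1.18 − (-1.66) = 0.48 V.
Balancing electrons gives n = 6; the reaction quotient is Q = [Al³⁺]^2/[Mn²⁺]^3 = 2010.
E = E° − (RT/nF) ln Q = 0.48 − (8.314×333)/(6×96500) × (7.605) = 0.480 − 0.036 = 0.444 V.

0.444 V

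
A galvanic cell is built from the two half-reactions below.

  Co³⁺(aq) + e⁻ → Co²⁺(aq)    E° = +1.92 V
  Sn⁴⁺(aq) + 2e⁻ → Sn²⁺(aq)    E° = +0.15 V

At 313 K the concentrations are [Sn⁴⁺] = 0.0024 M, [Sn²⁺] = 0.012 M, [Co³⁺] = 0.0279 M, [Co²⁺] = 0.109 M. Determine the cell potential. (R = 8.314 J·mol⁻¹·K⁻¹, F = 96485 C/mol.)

1.75 V

The Co³⁺/Co²⁺ couple has the higher reduction potential and acts as the cathode, so E°_cell = +1.92 − (+0.15) = 1.77 V.
Balancing electrons gives n = 2; the reaction quotient is Q = [Sn⁴⁺]·[Co²⁺]^2/([Sn²⁺]·[Co³⁺]^2) = 3.05.
E = E° − (RT/nF) ln Q = 1.77 − (8.314×313)/(2×96485) × (1.116) = 1.770 − 0.015 = 1.755 V.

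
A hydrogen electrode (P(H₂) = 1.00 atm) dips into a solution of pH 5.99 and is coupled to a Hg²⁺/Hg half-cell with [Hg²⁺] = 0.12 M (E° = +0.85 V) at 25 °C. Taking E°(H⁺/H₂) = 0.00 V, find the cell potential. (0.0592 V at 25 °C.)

The Hg²⁺/Hg couple is the cathode, so E°_cell = 0.85 V; n = 2.
[H⁺] = 10^(−5.99) = 1 × 10^-6 M, and Q = [H⁺]^2 / ([Hg²⁺]·P(H₂)) = 8.73 × 10^-12.
E = E° − (0.0592/2) log Q = 0.85 − (0.0592/2)(-11.059) = 1.177 V.

1.18 V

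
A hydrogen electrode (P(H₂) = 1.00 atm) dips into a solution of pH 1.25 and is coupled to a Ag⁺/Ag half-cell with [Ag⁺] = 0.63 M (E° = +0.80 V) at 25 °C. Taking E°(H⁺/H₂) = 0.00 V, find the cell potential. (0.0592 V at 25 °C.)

The Ag⁺/Ag couple is the cathode, so E°_cell = 0.80 V; n = 2.
[H⁺] = 10^(−1.25) = 0.056 M, and Q = [H⁺]^2 / ([Ag⁺]^2·P(H₂)) = 0.00797.
E = E° − (0.0592/2) log Q = 0.80 − (0.0592/2)(-2.099) = 0.862 V.

0.86 V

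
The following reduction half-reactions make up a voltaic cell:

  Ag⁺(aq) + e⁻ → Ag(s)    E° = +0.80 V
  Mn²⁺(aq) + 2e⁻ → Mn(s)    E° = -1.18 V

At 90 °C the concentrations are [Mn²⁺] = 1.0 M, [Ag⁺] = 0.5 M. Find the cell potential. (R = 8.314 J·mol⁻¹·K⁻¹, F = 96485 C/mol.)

1.96 V

The Ag⁺/Ag couple has the higher reduction potential and acts as the cathode, so E°_cell = +0.80 − (-1.18) = 1.98 V.
Balancing electrons gives n = 2; the reaction quotient is Q = [Mn²⁺]/[Ag⁺]^2 = 4.00.
E = E° − (RT/nF) ln Q = 1.98 − (8.314×363)/(2×96485) × (1.386) = 1.980 − 0.022 = 1.958 V.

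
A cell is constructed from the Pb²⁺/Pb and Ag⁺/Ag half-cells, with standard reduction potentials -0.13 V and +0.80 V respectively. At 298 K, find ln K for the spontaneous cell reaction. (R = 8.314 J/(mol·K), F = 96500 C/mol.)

ln K = 72.4

E°_cell = +0.80 − (-0.13) = 0.93 V, with n = 2 electrons transferred.
At equilibrium E = 0, so the Nernst equation gives ln K = nFE°/RT = (2)(96500)(0.93)/((8.314)(298)) = 72.45.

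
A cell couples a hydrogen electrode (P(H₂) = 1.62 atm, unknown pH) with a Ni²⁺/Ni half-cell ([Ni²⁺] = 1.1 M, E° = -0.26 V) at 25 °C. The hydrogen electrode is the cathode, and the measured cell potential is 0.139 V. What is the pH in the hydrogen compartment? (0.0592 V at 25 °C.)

E°_cell = 0.26 V and n = 2.
log Q = n(E° − E)/0.0592 = 2×(0.26 − 0.139)/0.0592 = 4.088.
With Q = [Ni²⁺]·P(H₂) / [H⁺]^2, solving for [H⁺] gives log[H⁺] = -1.918, so pH = 1.92.

pH = 1.92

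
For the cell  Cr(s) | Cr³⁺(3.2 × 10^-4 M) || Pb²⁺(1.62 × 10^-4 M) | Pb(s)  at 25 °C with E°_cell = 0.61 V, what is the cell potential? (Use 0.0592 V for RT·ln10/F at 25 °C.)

Balancing electrons gives n = 6; the reaction quotient is Q = [Cr³⁺]^2/[Pb²⁺]^3 = 2.41 × 10^4.
At 25 °C, E = E° − (0.0592/n) log Q = 0.61 − (0.0592/6)(4.382) = 0.610 − 0.043 = 0.567 V.

0.567 V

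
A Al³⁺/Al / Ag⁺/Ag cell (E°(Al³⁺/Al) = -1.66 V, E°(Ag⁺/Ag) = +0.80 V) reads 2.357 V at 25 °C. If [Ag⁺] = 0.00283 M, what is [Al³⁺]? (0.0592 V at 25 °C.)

0.0038 M

From the Nernst equation, log Q = n(E° − E)/0.0592 = 3(2.46 − 2.357)/0.0592 = 5.220, so Q = 1.66 × 10^5.
With Q = [Al³⁺]/[Ag⁺]^3 and the known concentrations, [Al³⁺] in the numerator gives [Al³⁺] = 0.0038 M.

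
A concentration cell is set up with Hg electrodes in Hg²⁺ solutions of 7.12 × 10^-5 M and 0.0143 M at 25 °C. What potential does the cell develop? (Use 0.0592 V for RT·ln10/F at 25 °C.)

0.068 V

Both half-cells are Hg²⁺/Hg, so E°_cell = 0. The concentrated side is the cathode; the cell reaction moves Hg²⁺ from high to low concentration with n = 2.
Q = [Hg²⁺]_dilute/[Hg²⁺]_conc = 7.12 × 10^-5/0.0143 = 0.00498.
E = 0 − (0.0592/2) log Q = −(0.0592/2)(-2.303) = 0.0682 V.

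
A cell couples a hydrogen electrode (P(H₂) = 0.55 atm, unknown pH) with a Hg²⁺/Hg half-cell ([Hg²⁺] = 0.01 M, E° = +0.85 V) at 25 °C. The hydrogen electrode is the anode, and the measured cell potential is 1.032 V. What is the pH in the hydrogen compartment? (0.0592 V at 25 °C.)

pH = 4.20

E°_cell = 0.85 V and n = 2.
log Q = n(E° − E)/0.0592 = 2×(0.85 − 1.032)/0.0592 = -6.149.
With Q = [H⁺]^2 / ([Hg²⁺]·P(H₂)), solving for [H⁺] gives log[H⁺] = -4.204, so pH = 4.20.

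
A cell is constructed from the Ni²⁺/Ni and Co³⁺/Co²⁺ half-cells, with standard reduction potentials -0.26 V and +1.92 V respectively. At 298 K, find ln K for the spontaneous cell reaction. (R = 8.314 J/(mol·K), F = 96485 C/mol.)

E°_cell = +1.92 − (-0.26) = 2.18 V, with n = 2 electrons transferred.
At equilibrium E = 0, so the Nernst equation gives ln K = nFE°/RT = (2)(96485)(2.18)/((8.314)(298)) = 169.79.

ln K = 169.8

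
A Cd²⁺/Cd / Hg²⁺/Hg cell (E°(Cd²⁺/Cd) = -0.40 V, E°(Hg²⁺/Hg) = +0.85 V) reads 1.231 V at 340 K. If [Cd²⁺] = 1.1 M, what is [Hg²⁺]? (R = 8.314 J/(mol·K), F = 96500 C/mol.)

0.3 M

From the Nernst equation, ln Q = nF(E° − E)/RT = 2×96500×(1.25 − 1.231)/(8.314×340) = 1.297, so Q = 3.66.
With Q = [Cd²⁺]/[Hg²⁺] and the known concentrations, [Hg²⁺] in the denominator gives [Hg²⁺] = 0.3 M.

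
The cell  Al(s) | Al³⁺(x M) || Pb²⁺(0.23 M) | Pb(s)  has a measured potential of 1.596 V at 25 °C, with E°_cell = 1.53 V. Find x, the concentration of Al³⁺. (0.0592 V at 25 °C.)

From the Nernst equation, log Q = n(E° − E)/0.0592 = 6(1.53 − 1.596)/0.0592 = -6.689, so Q = 2.05 × 10^-7.
With Q = [Al³⁺]^2/[Pb²⁺]^3 and the known concentrations, [Al³⁺]^2 in the numerator gives [Al³⁺] = 5 × 10^-5 M.

5 × 10^-5 M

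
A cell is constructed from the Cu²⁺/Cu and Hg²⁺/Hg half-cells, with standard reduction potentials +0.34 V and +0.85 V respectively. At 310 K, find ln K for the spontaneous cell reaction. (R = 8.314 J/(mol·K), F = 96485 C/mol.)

ln K = 38.2

E°_cell = +0.85 − (+0.34) = 0.51 V, with n = 2 electrons transferred.
At equilibrium E = 0, so the Nernst equation gives ln K = nFE°/RT = (2)(96485)(0.51)/((8.314)(310)) = 38.18.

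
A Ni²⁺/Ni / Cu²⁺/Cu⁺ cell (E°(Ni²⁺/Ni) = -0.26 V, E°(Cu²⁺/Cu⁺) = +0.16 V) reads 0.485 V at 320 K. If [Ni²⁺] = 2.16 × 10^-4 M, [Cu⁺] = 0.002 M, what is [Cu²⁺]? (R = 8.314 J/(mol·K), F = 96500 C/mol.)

3.1 × 10^-4 M

From the Nernst equation, ln Q = nF(E° − E)/RT = 2×96500×(0.42 − 0.485)/(8.314×320) = -4.715, so Q = 0.00896.
With Q = [Ni²⁺]·[Cu⁺]^2/[Cu²⁺]^2 and the known concentrations, [Cu²⁺]^2 in the denominator gives [Cu²⁺] = 3.1 × 10^-4 M.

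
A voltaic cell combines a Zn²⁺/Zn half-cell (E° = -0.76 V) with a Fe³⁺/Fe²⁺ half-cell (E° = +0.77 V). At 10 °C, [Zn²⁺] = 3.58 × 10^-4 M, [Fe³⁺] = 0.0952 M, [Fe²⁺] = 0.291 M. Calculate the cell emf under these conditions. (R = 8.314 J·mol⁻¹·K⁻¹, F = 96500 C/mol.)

The Fe³⁺/Fe²⁺ couple has the higher reduction potential and acts as the cathode, so E°_cell = +0.77 − (-0.76) = 1.53 V.
Balancing electrons gives n = 2; the reaction quotient is Q = [Zn²⁺]·[Fe²⁺]^2/[Fe³⁺]^2 = 0.00334.
E = E° − (RT/nF) ln Q = 1.53 − (8.314×283)/(2×96500) × (-5.700) = 1.530 + 0.069 = 1.599 V.

1.60 V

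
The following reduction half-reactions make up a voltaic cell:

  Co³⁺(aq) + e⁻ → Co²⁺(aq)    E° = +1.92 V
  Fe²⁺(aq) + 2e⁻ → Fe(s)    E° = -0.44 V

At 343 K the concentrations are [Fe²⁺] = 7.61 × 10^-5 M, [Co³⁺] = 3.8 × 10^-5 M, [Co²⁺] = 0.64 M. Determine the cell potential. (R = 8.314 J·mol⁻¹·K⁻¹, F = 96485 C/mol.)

2.21 V

The Co³⁺/Co²⁺ couple has the higher reduction potential and acts as the cathode, so E°_cell = +1.92 − (-0.44) = 2.36 V.
Balancing electrons gives n = 2; the reaction quotient is Q = [Fe²⁺]·[Co²⁺]^2/[Co³⁺]^2 = 2.16 × 10^4.
E = E° − (RT/nF) ln Q = 2.36 − (8.314×343)/(2×96485) × (9.980) = 2.360 − 0.147 = 2.213 V.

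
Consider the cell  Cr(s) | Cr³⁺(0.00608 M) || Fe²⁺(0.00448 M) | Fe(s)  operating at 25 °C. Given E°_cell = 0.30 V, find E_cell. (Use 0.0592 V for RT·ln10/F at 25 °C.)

0.274 V

Balancing electrons gives n = 6; the reaction quotient is Q = [Cr³⁺]^2/[Fe²⁺]^3 = 411.
At 25 °C, E = E° − (0.0592/n) log Q = 0.30 − (0.0592/6)(2.614) = 0.300 − 0.026 = 0.274 V.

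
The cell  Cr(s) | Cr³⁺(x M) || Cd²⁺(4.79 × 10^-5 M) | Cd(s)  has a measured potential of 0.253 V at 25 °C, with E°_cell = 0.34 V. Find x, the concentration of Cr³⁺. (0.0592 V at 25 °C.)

From the Nernst equation, log Q = n(E° − E)/0.0592 = 6(0.34 − 0.253)/0.0592 = 8.818, so Q = 6.57 × 10^8.
With Q = [Cr³⁺]^2/[Cd²⁺]^3 and the known concentrations, [Cr³⁺]^2 in the numerator gives [Cr³⁺] = 0.0085 M.

0.0085 M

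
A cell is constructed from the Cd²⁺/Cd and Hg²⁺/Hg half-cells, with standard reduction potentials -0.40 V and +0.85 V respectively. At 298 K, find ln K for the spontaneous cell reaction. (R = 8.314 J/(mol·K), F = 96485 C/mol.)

E°_cell = +0.85 − (-0.40) = 1.25 V, with n = 2 electrons transferred.
At equilibrium E = 0, so the Nernst equation gives ln K = nFE°/RT = (2)(96485)(1.25)/((8.314)(298)) = 97.36.

ln K = 97.4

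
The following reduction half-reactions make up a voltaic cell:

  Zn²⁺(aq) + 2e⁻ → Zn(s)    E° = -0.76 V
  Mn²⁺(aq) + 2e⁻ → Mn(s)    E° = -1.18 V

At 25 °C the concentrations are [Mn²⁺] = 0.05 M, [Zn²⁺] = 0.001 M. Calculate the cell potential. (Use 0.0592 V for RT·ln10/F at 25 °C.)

0.370 V

The Zn²⁺/Zn couple has the higher reduction potential and acts as the cathode, so E°_cell = -0.76 − (-1.18) = 0.42 V.
Balancing electrons gives n = 2; the reaction quotient is Q = [Mn²⁺]/[Zn²⁺] = 50.0.
At 25 °C, E = E° − (0.0592/n) log Q = 0.42 − (0.0592/2)(1.699) = 0.420 − 0.050 = 0.370 V.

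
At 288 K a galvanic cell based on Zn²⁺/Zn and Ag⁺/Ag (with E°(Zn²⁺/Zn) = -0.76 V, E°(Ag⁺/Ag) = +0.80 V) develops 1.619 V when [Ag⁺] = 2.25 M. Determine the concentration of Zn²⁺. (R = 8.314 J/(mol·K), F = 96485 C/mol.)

From the Nernst equation, ln Q = nF(E° − E)/RT = 2×96485×(1.56 − 1.619)/(8.314×288) = -4.755, so Q = 0.00861.
With Q = [Zn²⁺]/[Ag⁺]^2 and the known concentrations, [Zn²⁺] in the numerator gives [Zn²⁺] = 0.044 M.

0.044 M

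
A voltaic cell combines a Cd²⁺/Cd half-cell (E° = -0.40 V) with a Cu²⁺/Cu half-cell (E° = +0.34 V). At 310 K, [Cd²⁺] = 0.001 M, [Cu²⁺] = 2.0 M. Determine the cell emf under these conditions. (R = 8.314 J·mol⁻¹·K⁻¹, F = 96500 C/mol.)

The Cu²⁺/Cu couple has the higher reduction potential and acts as the cathode, so E°_cell = +0.34 − (-0.40) = 0.74 V.
Balancing electrons gives n = 2; the reaction quotient is Q = [Cd²⁺]/[Cu²⁺] = 5 × 10^-4.
E = E° − (RT/nF) ln Q = 0.74 − (8.314×310)/(2×96500) × (-7.601) = 0.740 + 0.102 = 0.842 V.

0.842 V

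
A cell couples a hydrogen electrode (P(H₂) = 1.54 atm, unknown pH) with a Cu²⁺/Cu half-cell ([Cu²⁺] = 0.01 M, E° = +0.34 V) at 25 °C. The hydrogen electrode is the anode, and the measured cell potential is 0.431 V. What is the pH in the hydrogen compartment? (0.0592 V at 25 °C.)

pH = 2.44

E°_cell = 0.34 V and n = 2.
log Q = n(E° − E)/0.0592 = 2×(0.34 − 0.431)/0.0592 = -3.074.
With Q = [H⁺]^2 / ([Cu²⁺]·P(H₂)), solving for [H⁺] gives log[H⁺] = -2.443, so pH = 2.44.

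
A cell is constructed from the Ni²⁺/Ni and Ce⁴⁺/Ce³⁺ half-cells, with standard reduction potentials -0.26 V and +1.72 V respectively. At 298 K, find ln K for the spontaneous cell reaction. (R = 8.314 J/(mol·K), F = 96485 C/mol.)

ln K = 154.2

E°_cell = +1.72 − (-0.26) = 1.98 V, with n = 2 electrons transferred.
At equilibrium E = 0, so the Nernst equation gives ln K = nFE°/RT = (2)(96485)(1.98)/((8.314)(298)) = 154.22.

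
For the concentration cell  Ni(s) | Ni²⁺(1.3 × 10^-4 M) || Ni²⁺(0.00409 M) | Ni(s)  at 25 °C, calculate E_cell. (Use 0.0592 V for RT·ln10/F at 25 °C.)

Both half-cells are Ni²⁺/Ni, so E°_cell = 0. The concentrated side is the cathode; the cell reaction moves Ni²⁺ from high to low concentration with n = 2.
Q = [Ni²⁺]_dilute/[Ni²⁺]_conc = 1.3 × 10^-4/0.00409 = 0.0318.
E = 0 − (0.0592/2) log Q = −(0.0592/2)(-1.498) = 0.0443 V.

0.044 V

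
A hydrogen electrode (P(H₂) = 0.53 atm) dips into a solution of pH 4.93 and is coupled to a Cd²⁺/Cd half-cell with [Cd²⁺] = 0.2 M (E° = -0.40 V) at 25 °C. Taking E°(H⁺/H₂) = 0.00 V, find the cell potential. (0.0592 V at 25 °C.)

0.14 V

The hydrogen couple is the cathode, so E°_cell = 0.40 V; n = 2.
[H⁺] = 10^(−4.93) = 1.2 × 10^-5 M, and Q = [Cd²⁺]·P(H₂) / [H⁺]^2 = 7.68 × 10^8.
E = E° − (0.0592/2) log Q = 0.40 − (0.0592/2)(8.885) = 0.137 V.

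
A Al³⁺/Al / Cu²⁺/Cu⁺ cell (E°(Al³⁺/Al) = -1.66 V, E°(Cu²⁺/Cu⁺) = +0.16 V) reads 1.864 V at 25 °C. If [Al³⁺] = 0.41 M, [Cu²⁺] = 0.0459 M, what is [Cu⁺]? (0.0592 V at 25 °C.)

From the Nernst equation, log Q = n(E° − E)/0.0592 = 3(1.82 − 1.864)/0.0592 = -2.230, so Q = 0.00589.
With Q = [Al³⁺]·[Cu⁺]^3/[Cu²⁺]^3 and the known concentrations, [Cu⁺]^3 in the numerator gives [Cu⁺] = 0.011 M.

0.011 M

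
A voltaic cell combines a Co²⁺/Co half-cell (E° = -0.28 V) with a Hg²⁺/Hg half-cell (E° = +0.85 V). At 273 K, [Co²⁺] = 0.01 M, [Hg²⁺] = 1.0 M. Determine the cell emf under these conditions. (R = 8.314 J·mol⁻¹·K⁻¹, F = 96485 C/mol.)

1.18 V

The Hg²⁺/Hg couple has the higher reduction potential and acts as the cathode, so E°_cell = +0.85 − (-0.28) = 1.13 V.
Balancing electrons gives n = 2; the reaction quotient is Q = [Co²⁺]/[Hg²⁺] = 0.0100.
E = E° − (RT/nF) ln Q = 1.13 − (8.314×273)/(2×96485) × (-4.605) = 1.130 + 0.054 = 1.184 V.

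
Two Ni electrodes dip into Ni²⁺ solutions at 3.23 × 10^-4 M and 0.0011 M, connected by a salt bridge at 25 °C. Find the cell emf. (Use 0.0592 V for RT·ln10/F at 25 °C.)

Both half-cells are Ni²⁺/Ni, so E°_cell = 0. The concentrated side is the cathode; the cell reaction moves Ni²⁺ from high to low concentration with n = 2.
Q = [Ni²⁺]_dilute/[Ni²⁺]_conc = 3.23 × 10^-4/0.0011 = 0.294.
E = 0 − (0.0592/2) log Q = −(0.0592/2)(-0.532) = 0.0157 V.

0.016 V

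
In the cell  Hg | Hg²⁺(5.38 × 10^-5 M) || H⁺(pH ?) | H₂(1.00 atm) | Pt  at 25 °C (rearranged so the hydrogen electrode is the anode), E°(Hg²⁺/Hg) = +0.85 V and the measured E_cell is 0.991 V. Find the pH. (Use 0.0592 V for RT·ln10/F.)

pH = 4.52

E°_cell = 0.85 V and n = 2.
log Q = n(E° − E)/0.0592 = 2×(0.85 − 0.991)/0.0592 = -4.764.
With Q = [H⁺]^2 / ([Hg²⁺]·P(H₂)), solving for [H⁺] gives log[H⁺] = -4.516, so pH = 4.52.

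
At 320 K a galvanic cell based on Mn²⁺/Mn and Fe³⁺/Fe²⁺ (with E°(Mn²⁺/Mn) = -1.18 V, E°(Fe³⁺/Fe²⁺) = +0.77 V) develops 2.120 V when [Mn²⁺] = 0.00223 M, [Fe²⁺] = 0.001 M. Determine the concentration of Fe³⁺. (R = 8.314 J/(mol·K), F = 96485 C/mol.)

0.022 M

From the Nernst equation, ln Q = nF(E° − E)/RT = 2×96485×(1.95 − 2.120)/(8.314×320) = -12.330, so Q = 4.42 × 10^-6.
With Q = [Mn²⁺]·[Fe²⁺]^2/[Fe³⁺]^2 and the known concentrations, [Fe³⁺]^2 in the denominator gives [Fe³⁺] = 0.022 M.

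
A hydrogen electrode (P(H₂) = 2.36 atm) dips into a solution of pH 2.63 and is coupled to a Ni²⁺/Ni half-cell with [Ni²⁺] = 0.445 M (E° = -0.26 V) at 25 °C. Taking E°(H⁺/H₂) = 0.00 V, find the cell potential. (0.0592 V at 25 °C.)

0.10 V

The hydrogen couple is the cathode, so E°_cell = 0.26 V; n = 2.
[H⁺] = 10^(−2.63) = 0.0023 M, and Q = [Ni²⁺]·P(H₂) / [H⁺]^2 = 1.91 × 10^5.
E = E° − (0.0592/2) log Q = 0.26 − (0.0592/2)(5.281) = 0.104 V.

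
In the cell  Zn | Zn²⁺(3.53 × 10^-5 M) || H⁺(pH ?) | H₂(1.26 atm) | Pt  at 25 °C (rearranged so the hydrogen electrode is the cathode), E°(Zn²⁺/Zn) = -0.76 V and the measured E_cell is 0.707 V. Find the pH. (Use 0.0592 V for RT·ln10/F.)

pH = 3.07

E°_cell = 0.76 V and n = 2.
log Q = n(E° − E)/0.0592 = 2×(0.76 − 0.707)/0.0592 = 1.791.
With Q = [Zn²⁺]·P(H₂) / [H⁺]^2, solving for [H⁺] gives log[H⁺] = -3.071, so pH = 3.07.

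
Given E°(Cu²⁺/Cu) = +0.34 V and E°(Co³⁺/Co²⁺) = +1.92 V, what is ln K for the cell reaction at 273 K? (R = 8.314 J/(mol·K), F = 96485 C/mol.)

E°_cell = +1.92 − (+0.34) = 1.58 V, with n = 2 electrons transferred.
At equilibrium E = 0, so the Nernst equation gives ln K = nFE°/RT = (2)(96485)(1.58)/((8.314)(273)) = 134.33.

ln K = 134.3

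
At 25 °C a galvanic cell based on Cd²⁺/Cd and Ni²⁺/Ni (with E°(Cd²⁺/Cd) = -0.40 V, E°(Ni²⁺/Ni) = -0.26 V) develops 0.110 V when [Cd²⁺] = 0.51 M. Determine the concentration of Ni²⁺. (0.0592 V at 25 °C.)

From the Nernst equation, log Q = n(E° − E)/0.0592 = 2(0.14 − 0.110)/0.0592 = 1.014, so Q = 10.3.
With Q = [Cd²⁺]/[Ni²⁺] and the known concentrations, [Ni²⁺] in the denominator gives [Ni²⁺] = 0.049 M.

0.049 M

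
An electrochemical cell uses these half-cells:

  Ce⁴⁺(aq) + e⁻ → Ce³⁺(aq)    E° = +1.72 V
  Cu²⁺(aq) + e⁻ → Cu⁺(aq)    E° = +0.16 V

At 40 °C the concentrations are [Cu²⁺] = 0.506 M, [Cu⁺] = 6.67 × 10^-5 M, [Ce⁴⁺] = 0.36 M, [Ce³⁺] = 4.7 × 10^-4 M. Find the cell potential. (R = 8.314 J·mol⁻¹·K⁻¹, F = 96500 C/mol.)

The Ce⁴⁺/Ce³⁺ couple has the higher reduction potential and acts as the cathode, so E°_cell = +1.72 − (+0.16) = 1.56 V.
Balancing electrons gives n = 1; the reaction quotient is Q = [Cu²⁺]·[Ce³⁺]/([Cu⁺]·[Ce⁴⁺]) = 9.90.
E = E° − (RT/nF) ln Q = 1.56 − (8.314×313)/(1×96500) × (2.293) = 1.560 − 0.062 = 1.498 V.

1.50 V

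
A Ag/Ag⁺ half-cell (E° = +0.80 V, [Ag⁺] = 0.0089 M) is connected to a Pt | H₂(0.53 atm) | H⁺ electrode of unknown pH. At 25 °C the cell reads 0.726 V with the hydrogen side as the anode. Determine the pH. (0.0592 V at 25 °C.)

E°_cell = 0.80 V and n = 2.
log Q = n(E° − E)/0.0592 = 2×(0.80 − 0.726)/0.0592 = 2.500.
With Q = [H⁺]^2 / ([Ag⁺]^2·P(H₂)), solving for [H⁺] gives log[H⁺] = -0.938, so pH = 0.94.

pH = 0.94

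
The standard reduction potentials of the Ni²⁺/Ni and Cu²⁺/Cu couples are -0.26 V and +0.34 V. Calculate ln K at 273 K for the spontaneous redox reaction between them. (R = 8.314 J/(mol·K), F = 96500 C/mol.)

E°_cell = +0.34 − (-0.26) = 0.60 V, with n = 2 electrons transferred.
At equilibrium E = 0, so the Nernst equation gives ln K = nFE°/RT = (2)(96500)(0.60)/((8.314)(273)) = 51.02.

ln K = 51.0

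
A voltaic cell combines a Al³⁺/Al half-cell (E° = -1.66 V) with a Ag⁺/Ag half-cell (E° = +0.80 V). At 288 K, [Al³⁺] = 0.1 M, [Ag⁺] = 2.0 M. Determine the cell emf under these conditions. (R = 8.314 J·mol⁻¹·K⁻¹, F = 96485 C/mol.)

The Ag⁺/Ag couple has the higher reduction potential and acts as the cathode, so E°_cell = +0.80 − (-1.66) = 2.46 V.
Balancing electrons gives n = 3; the reaction quotient is Q = [Al³⁺]/[Ag⁺]^3 = 0.0125.
E = E° − (RT/nF) ln Q = 2.46 − (8.314×288)/(3×96485) × (-4.382) = 2.460 + 0.036 = 2.496 V.

2.50 V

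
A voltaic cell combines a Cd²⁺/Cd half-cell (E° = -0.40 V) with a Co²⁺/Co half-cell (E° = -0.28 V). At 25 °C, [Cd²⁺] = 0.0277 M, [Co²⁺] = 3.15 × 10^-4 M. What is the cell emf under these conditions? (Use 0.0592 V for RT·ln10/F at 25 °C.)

0.062 V

The Co²⁺/Co couple has the higher reduction potential and acts as the cathode, so E°_cell = -0.28 − (-0.40) = 0.12 V.
Balancing electrons gives n = 2; the reaction quotient is Q = [Cd²⁺]/[Co²⁺] = 87.9.
At 25 °C, E = E° − (0.0592/n) log Q = 0.12 − (0.0592/2)(1.944) = 0.120 − 0.058 = 0.062 V.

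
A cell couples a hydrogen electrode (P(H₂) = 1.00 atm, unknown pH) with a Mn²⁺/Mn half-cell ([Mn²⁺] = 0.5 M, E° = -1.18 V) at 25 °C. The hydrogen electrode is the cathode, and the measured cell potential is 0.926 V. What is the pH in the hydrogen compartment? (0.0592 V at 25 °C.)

E°_cell = 1.18 V and n = 2.
log Q = n(E° − E)/0.0592 = 2×(1.18 − 0.926)/0.0592 = 8.581.
With Q = [Mn²⁺]·P(H₂) / [H⁺]^2, solving for [H⁺] gives log[H⁺] = -4.441, so pH = 4.44.

pH = 4.44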